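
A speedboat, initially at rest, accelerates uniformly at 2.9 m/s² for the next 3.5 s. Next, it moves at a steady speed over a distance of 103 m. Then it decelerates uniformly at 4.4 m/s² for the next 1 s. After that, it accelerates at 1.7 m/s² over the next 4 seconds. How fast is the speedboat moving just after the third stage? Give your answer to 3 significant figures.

Phase 1 (accelerating): v₀ = 0 m/s, a = 2.9 m/s².
v = v₀ + at = 0 + (2.9)(3.5) = 10.2 m/s
Δx = v₀t + ½at² = 0·3.5 + 0.5·2.9·3.5² = 17.8 m

Phase 2 (constant speed): v₀ = 10.2 m/s, a = 0 m/s².
Constant speed: t = d/v = 103/10.2 = 10.1 s

Phase 3 (decelerating): v₀ = 10.2 m/s, a = -4.4 m/s².
v = v₀ + at = 10.2 + (-4.4)(1) = 5.75 m/s
Δx = v₀t + ½at² = 10.2·1 + 0.5·-4.4·1² = 7.95 m
Speed at end of phase 3 = 5.75 m/s

5.75 m/s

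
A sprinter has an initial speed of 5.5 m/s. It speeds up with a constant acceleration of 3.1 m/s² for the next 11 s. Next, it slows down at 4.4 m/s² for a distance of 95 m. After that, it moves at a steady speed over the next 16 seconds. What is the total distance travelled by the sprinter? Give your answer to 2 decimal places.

Phase 1 (accelerating): v₀ = 5.50 m/s, a = 3.1 m/s².
v = v₀ + at = 5.50 + (3.1)(11) = 39.6 m/s
Δx = v₀t + ½at² = 5.50·11 + 0.5·3.1·11² = 248 m

Phase 2 (decelerating): v₀ = 39.6 m/s, a = -4.4 m/s².
v² = v₀² + 2aΔx = 39.6² + 2·-4.4·95 = 732 → v = 27.1 m/s
t = (v − v₀)/a = (27.1 − 39.6)/-4.4 = 2.85 s

Phase 3 (constant speed): v₀ = 27.1 m/s, a = 0 m/s².
v = v₀ + at = 27.1 + (0)(16) = 27.1 m/s
Δx = v₀t + ½at² = 27.1·16 + 0.5·0·16² = 433 m
Total distance = 248 + 95.0 + 433 = 776 m

775.99 m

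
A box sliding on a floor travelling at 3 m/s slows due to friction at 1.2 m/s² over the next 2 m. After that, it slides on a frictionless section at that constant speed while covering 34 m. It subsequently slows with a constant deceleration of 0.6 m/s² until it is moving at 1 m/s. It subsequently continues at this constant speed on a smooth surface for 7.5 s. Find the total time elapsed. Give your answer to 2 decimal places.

26.63 s

Phase 1 (decelerating): v₀ = 3.00 m/s, a = -1.2 m/s².
v² = v₀² + 2aΔx = 3.00² + 2·-1.2·2 = 4.20 → v = 2.05 m/s
t = (v − v₀)/a = (2.05 − 3.00)/-1.2 = 0.792 s

Phase 2 (constant speed): v₀ = 2.05 m/s, a = 0 m/s².
Constant speed: t = d/v = 34/2.05 = 16.6 s

Phase 3 (decelerating): v₀ = 2.05 m/s, a = -0.6 m/s².
v = v₀ + at → t = (1 − 2.05) / -0.6 = 1.75 s
v² = v₀² + 2aΔx → Δx = (1² − 2.05²)/(2·-0.6) = 2.67 m

Phase 4 (constant speed): v₀ = 1.00 m/s, a = 0 m/s².
v = v₀ + at = 1.00 + (0)(7.5) = 1.00 m/s
Δx = v₀t + ½at² = 1.00·7.5 + 0.5·0·7.5² = 7.50 m
Total time = 0.792 + 16.6 + 1.75 + 7.50 = 26.6 s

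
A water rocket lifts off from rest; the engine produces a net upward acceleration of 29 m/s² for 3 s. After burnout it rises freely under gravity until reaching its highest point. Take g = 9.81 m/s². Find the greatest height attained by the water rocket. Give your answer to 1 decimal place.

Phase 1 (powered ascent): v₀ = 0 m/s, a = 29 m/s².
v = v₀ + at = 0 + (29)(3) = 87.0 m/s
Δx = v₀t + ½at² = 0·3 + 0.5·29·3² = 130 m

Phase 2 (coasting upward): v₀ = 87.0 m/s, a = -9.81 m/s².
v = v₀ + at → t = (0 − 87.0) / -9.81 = 8.87 s
v² = v₀² + 2aΔx → Δx = (0² − 87.0²)/(2·-9.81) = 386 m
Maximum height = 130 + 386 = 516 m

516.3 m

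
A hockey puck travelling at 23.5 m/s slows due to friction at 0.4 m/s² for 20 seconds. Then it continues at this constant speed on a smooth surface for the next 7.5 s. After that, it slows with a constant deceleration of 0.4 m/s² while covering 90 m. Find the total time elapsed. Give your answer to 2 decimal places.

33.82 s

Phase 1 (decelerating): v₀ = 23.5 m/s, a = -0.4 m/s².
v = v₀ + at = 23.5 + (-0.4)(20) = 15.5 m/s
Δx = v₀t + ½at² = 23.5·20 + 0.5·-0.4·20² = 390 m

Phase 2 (constant speed): v₀ = 15.5 m/s, a = 0 m/s².
v = v₀ + at = 15.5 + (0)(7.5) = 15.5 m/s
Δx = v₀t + ½at² = 15.5·7.5 + 0.5·0·7.5² = 116 m

Phase 3 (decelerating): v₀ = 15.5 m/s, a = -0.4 m/s².
v² = v₀² + 2aΔx = 15.5² + 2·-0.4·90 = 168 → v = 13.0 m/s
t = (v − v₀)/a = (13.0 − 15.5)/-0.4 = 6.32 s
Total time = 20.0 + 7.50 + 6.32 = 33.8 s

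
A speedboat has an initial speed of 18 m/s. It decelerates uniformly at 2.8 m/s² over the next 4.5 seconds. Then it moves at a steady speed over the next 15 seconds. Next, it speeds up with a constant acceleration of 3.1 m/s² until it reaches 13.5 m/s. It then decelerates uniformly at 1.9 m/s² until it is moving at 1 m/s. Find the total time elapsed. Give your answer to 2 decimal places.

Phase 1 (decelerating): v₀ = 18.0 m/s, a = -2.8 m/s².
v = v₀ + at = 18.0 + (-2.8)(4.5) = 5.40 m/s
Δx = v₀t + ½at² = 18.0·4.5 + 0.5·-2.8·4.5² = 52.7 m

Phase 2 (constant speed): v₀ = 5.40 m/s, a = 0 m/s².
v = v₀ + at = 5.40 + (0)(15) = 5.40 m/s
Δx = v₀t + ½at² = 5.40·15 + 0.5·0·15² = 81.0 m

Phase 3 (accelerating): v₀ = 5.40 m/s, a = 3.1 m/s².
v = v₀ + at → t = (13.5 − 5.40) / 3.1 = 2.61 s
v² = v₀² + 2aΔx → Δx = (13.5² − 5.40²)/(2·3.1) = 24.7 m

Phase 4 (decelerating): v₀ = 13.5 m/s, a = -1.9 m/s².
v = v₀ + at → t = (1 − 13.5) / -1.9 = 6.58 s
v² = v₀² + 2aΔx → Δx = (1² − 13.5²)/(2·-1.9) = 47.7 m
Total time = 4.50 + 15.0 + 2.61 + 6.58 = 28.7 s

28.69 s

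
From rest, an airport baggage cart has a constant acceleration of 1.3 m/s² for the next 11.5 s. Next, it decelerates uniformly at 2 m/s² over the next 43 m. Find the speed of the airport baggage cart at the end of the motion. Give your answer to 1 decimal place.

Phase 1 (accelerating): v₀ = 0 m/s, a = 1.3 m/s².
v = v₀ + at = 0 + (1.3)(11.5) = 15.0 m/s
Δx = v₀t + ½at² = 0·11.5 + 0.5·1.3·11.5² = 86.0 m

Phase 2 (decelerating): v₀ = 15.0 m/s, a = -2 m/s².
v² = v₀² + 2aΔx = 15.0² + 2·-2·43 = 51.5 → v = 7.18 m/s
t = (v − v₀)/a = (7.18 − 15.0)/-2 = 3.89 s
Final speed = 7.18 m/s

7.2 m/s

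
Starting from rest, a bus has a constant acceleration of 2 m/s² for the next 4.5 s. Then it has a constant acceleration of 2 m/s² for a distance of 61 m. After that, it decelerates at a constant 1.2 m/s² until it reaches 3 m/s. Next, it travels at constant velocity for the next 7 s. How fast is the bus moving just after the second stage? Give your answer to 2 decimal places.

18.03 m/s

Phase 1 (accelerating): v₀ = 0 m/s, a = 2 m/s².
v = v₀ + at = 0 + (2)(4.5) = 9.00 m/s
Δx = v₀t + ½at² = 0·4.5 + 0.5·2·4.5² = 20.2 m

Phase 2 (accelerating): v₀ = 9.00 m/s, a = 2 m/s².
v² = v₀² + 2aΔx = 9.00² + 2·2·61 = 325 → v = 18.0 m/s
t = (v − v₀)/a = (18.0 − 9.00)/2 = 4.51 s
Speed at end of phase 2 = 18.0 m/s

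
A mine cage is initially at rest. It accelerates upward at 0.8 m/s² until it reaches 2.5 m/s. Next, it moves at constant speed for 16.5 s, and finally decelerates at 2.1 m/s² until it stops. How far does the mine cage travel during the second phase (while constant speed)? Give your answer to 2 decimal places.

41.25 m

Phase 1 (accelerating): v₀ = 0 m/s, a = 0.8 m/s².
v = v₀ + at → t = (2.5 − 0) / 0.8 = 3.12 s
v² = v₀² + 2aΔx → Δx = (2.5² − 0²)/(2·0.8) = 3.91 m

Phase 2 (constant speed): v₀ = 2.50 m/s, a = 0 m/s².
v = v₀ + at = 2.50 + (0)(16.5) = 2.50 m/s
Δx = v₀t + ½at² = 2.50·16.5 + 0.5·0·16.5² = 41.2 m
Distance in phase 2 = 41.2 m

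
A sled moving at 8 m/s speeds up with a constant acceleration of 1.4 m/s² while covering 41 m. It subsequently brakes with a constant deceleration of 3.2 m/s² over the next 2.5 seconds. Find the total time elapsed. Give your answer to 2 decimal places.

Phase 1 (accelerating): v₀ = 8.00 m/s, a = 1.4 m/s².
v² = v₀² + 2aΔx = 8.00² + 2·1.4·41 = 179 → v = 13.4 m/s
t = (v − v₀)/a = (13.4 − 8.00)/1.4 = 3.84 s

Phase 2 (decelerating): v₀ = 13.4 m/s, a = -3.2 m/s².
v = v₀ + at = 13.4 + (-3.2)(2.5) = 5.37 m/s
Δx = v₀t + ½at² = 13.4·2.5 + 0.5·-3.2·2.5² = 23.4 m
Total time = 3.84 + 2.50 = 6.34 s

6.34 s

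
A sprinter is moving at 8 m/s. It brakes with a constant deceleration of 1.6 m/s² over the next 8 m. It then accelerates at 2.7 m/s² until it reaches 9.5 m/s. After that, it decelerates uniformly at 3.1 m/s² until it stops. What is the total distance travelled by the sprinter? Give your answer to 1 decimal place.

32.2 m

Phase 1 (decelerating): v₀ = 8.00 m/s, a = -1.6 m/s².
v² = v₀² + 2aΔx = 8.00² + 2·-1.6·8 = 38.4 → v = 6.20 m/s
t = (v − v₀)/a = (6.20 − 8.00)/-1.6 = 1.13 s

Phase 2 (accelerating): v₀ = 6.20 m/s, a = 2.7 m/s².
v = v₀ + at → t = (9.5 − 6.20) / 2.7 = 1.22 s
v² = v₀² + 2aΔx → Δx = (9.5² − 6.20²)/(2·2.7) = 9.60 m

Phase 3 (decelerating): v₀ = 9.50 m/s, a = -3.1 m/s².
v = v₀ + at → t = (0 − 9.50) / -3.1 = 3.06 s
v² = v₀² + 2aΔx → Δx = (0² − 9.50²)/(2·-3.1) = 14.6 m
Total distance = 8.00 + 9.60 + 14.6 = 32.2 m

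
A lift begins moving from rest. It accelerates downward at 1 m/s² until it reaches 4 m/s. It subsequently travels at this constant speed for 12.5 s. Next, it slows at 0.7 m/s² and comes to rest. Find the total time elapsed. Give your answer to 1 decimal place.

Phase 1 (accelerating): v₀ = 0 m/s, a = 1 m/s².
v = v₀ + at → t = (4 − 0) / 1 = 4.00 s
v² = v₀² + 2aΔx → Δx = (4² − 0²)/(2·1) = 8.00 m

Phase 2 (constant speed): v₀ = 4.00 m/s, a = 0 m/s².
v = v₀ + at = 4.00 + (0)(12.5) = 4.00 m/s
Δx = v₀t + ½at² = 4.00·12.5 + 0.5·0·12.5² = 50.0 m

Phase 3 (decelerating): v₀ = 4.00 m/s, a = -0.7 m/s².
v = v₀ + at → t = (0 − 4.00) / -0.7 = 5.71 s
v² = v₀² + 2aΔx → Δx = (0² − 4.00²)/(2·-0.7) = 11.4 m
Total time = 4.00 + 12.5 + 5.71 = 22.2 s

22.2 s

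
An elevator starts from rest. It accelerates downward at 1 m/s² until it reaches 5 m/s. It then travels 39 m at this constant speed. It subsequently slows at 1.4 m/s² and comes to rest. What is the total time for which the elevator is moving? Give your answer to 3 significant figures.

Phase 1 (accelerating): v₀ = 0 m/s, a = 1 m/s².
v = v₀ + at → t = (5 − 0) / 1 = 5.00 s
v² = v₀² + 2aΔx → Δx = (5² − 0²)/(2·1) = 12.5 m

Phase 2 (constant speed): v₀ = 5.00 m/s, a = 0 m/s².
Constant speed: t = d/v = 39/5.00 = 7.80 s

Phase 3 (decelerating): v₀ = 5.00 m/s, a = -1.4 m/s².
v = v₀ + at → t = (0 − 5.00) / -1.4 = 3.57 s
v² = v₀² + 2aΔx → Δx = (0² − 5.00²)/(2·-1.4) = 8.93 m
Total time = 5.00 + 7.80 + 3.57 = 16.4 s

16.4 s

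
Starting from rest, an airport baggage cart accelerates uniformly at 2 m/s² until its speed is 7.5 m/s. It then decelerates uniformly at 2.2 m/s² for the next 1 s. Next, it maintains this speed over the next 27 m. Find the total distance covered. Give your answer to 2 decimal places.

47.46 m

Phase 1 (accelerating): v₀ = 0 m/s, a = 2 m/s².
v = v₀ + at → t = (7.5 − 0) / 2 = 3.75 s
v² = v₀² + 2aΔx → Δx = (7.5² − 0²)/(2·2) = 14.1 m

Phase 2 (decelerating): v₀ = 7.50 m/s, a = -2.2 m/s².
v = v₀ + at = 7.50 + (-2.2)(1) = 5.30 m/s
Δx = v₀t + ½at² = 7.50·1 + 0.5·-2.2·1² = 6.40 m

Phase 3 (constant speed): v₀ = 5.30 m/s, a = 0 m/s².
Constant speed: t = d/v = 27/5.30 = 5.09 s
Total distance = 14.1 + 6.40 + 27.0 = 47.5 m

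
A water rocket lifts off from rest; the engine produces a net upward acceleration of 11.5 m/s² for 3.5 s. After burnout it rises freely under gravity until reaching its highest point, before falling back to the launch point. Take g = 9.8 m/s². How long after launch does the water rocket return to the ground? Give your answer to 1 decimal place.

13.2 s

Phase 1 (powered ascent): v₀ = 0 m/s, a = 11.5 m/s².
v = v₀ + at = 0 + (11.5)(3.5) = 40.2 m/s
Δx = v₀t + ½at² = 0·3.5 + 0.5·11.5·3.5² = 70.4 m

Phase 2 (coasting upward): v₀ = 40.2 m/s, a = -9.8 m/s².
v = v₀ + at → t = (0 − 40.2) / -9.8 = 4.11 s
v² = v₀² + 2aΔx → Δx = (0² − 40.2²)/(2·-9.8) = 82.7 m

Phase 3 (free fall): v₀ = 0 m/s, a = -9.8 m/s².
Falls 153 m from rest: t = √(2·153/9.8) = 5.59 s; v = g·t = 54.8 m/s.
Total time = 3.50 + 4.11 + 5.59 = 13.2 s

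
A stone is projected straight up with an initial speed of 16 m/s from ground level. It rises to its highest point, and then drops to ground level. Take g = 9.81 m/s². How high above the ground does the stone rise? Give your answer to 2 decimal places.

13.05 m

Phase 1 (rising): v₀ = 16.0 m/s, a = -9.81 m/s².
v = v₀ + at → t = (0 − 16.0) / -9.81 = 1.63 s
v² = v₀² + 2aΔx → Δx = (0² − 16.0²)/(2·-9.81) = 13.0 m
Maximum height = 13.0 m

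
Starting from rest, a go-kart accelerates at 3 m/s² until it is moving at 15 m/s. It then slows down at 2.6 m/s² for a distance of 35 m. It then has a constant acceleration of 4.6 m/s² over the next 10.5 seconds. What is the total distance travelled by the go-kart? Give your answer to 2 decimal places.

394.93 m

Phase 1 (accelerating): v₀ = 0 m/s, a = 3 m/s².
v = v₀ + at → t = (15 − 0) / 3 = 5.00 s
v² = v₀² + 2aΔx → Δx = (15² − 0²)/(2·3) = 37.5 m

Phase 2 (decelerating): v₀ = 15.0 m/s, a = -2.6 m/s².
v² = v₀² + 2aΔx = 15.0² + 2·-2.6·35 = 43.0 → v = 6.56 m/s
t = (v − v₀)/a = (6.56 − 15.0)/-2.6 = 3.25 s

Phase 3 (accelerating): v₀ = 6.56 m/s, a = 4.6 m/s².
v = v₀ + at = 6.56 + (4.6)(10.5) = 54.9 m/s
Δx = v₀t + ½at² = 6.56·10.5 + 0.5·4.6·10.5² = 322 m
Total distance = 37.5 + 35.0 + 322 = 395 m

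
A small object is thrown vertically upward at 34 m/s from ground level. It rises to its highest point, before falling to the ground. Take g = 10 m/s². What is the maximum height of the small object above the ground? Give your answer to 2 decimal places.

Phase 1 (rising): v₀ = 34.0 m/s, a = -10 m/s².
v = v₀ + at → t = (0 − 34.0) / -10 = 3.40 s
v² = v₀² + 2aΔx → Δx = (0² − 34.0²)/(2·-10) = 57.8 m
Maximum height = 57.8 m

57.80 m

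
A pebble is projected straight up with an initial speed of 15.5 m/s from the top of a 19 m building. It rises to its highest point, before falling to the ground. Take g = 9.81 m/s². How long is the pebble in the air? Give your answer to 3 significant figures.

4.10 s

Phase 1 (rising): v₀ = 15.5 m/s, a = -9.81 m/s².
v = v₀ + at → t = (0 − 15.5) / -9.81 = 1.58 s
v² = v₀² + 2aΔx → Δx = (0² − 15.5²)/(2·-9.81) = 12.2 m

Phase 2 (falling): v₀ = 0 m/s, a = -9.81 m/s².
Falls 31.2 m from rest: t = √(2·31.2/9.81) = 2.52 s; v = g·t = 24.8 m/s.
Total time = 1.58 + 2.52 = 4.10 s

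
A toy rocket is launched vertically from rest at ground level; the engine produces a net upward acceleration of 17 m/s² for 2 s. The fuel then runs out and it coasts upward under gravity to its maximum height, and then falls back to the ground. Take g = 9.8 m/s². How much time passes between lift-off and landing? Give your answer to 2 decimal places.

9.83 s

Phase 1 (powered ascent): v₀ = 0 m/s, a = 17 m/s².
v = v₀ + at = 0 + (17)(2) = 34.0 m/s
Δx = v₀t + ½at² = 0·2 + 0.5·17·2² = 34.0 m

Phase 2 (coasting upward): v₀ = 34.0 m/s, a = -9.8 m/s².
v = v₀ + at → t = (0 − 34.0) / -9.8 = 3.47 s
v² = v₀² + 2aΔx → Δx = (0² − 34.0²)/(2·-9.8) = 59.0 m

Phase 3 (free fall): v₀ = 0 m/s, a = -9.8 m/s².
Falls 93.0 m from rest: t = √(2·93.0/9.8) = 4.36 s; v = g·t = 42.7 m/s.
Total time = 2.00 + 3.47 + 4.36 = 9.83 s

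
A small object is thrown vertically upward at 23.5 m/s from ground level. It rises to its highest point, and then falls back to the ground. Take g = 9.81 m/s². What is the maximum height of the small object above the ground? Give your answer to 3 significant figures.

Phase 1 (rising): v₀ = 23.5 m/s, a = -9.81 m/s².
v = v₀ + at → t = (0 − 23.5) / -9.81 = 2.40 s
v² = v₀² + 2aΔx → Δx = (0² − 23.5²)/(2·-9.81) = 28.1 m
Maximum height = 28.1 m

28.1 m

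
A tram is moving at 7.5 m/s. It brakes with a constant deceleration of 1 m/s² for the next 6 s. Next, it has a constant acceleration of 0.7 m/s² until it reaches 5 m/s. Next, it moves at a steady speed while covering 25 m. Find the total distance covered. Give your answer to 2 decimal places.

68.25 m

Phase 1 (decelerating): v₀ = 7.50 m/s, a = -1 m/s².
v = v₀ + at = 7.50 + (-1)(6) = 1.50 m/s
Δx = v₀t + ½at² = 7.50·6 + 0.5·-1·6² = 27.0 m

Phase 2 (accelerating): v₀ = 1.50 m/s, a = 0.7 m/s².
v = v₀ + at → t = (5 − 1.50) / 0.7 = 5.00 s
v² = v₀² + 2aΔx → Δx = (5² − 1.50²)/(2·0.7) = 16.2 m

Phase 3 (constant speed): v₀ = 5.00 m/s, a = 0 m/s².
Constant speed: t = d/v = 25/5.00 = 5.00 s
Total distance = 27.0 + 16.2 + 25.0 = 68.2 m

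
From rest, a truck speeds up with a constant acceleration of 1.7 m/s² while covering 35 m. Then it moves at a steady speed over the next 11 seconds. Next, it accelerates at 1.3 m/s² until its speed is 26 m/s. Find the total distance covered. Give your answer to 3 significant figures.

Phase 1 (accelerating): v₀ = 0 m/s, a = 1.7 m/s².
v² = v₀² + 2aΔx = 0² + 2·1.7·35 = 119 → v = 10.9 m/s
t = (v − v₀)/a = (10.9 − 0)/1.7 = 6.42 s

Phase 2 (constant speed): v₀ = 10.9 m/s, a = 0 m/s².
v = v₀ + at = 10.9 + (0)(11) = 10.9 m/s
Δx = v₀t + ½at² = 10.9·11 + 0.5·0·11² = 120 m

Phase 3 (accelerating): v₀ = 10.9 m/s, a = 1.3 m/s².
v = v₀ + at → t = (26 − 10.9) / 1.3 = 11.6 s
v² = v₀² + 2aΔx → Δx = (26² − 10.9²)/(2·1.3) = 214 m
Total distance = 35.0 + 120 + 214 = 369 m

369 m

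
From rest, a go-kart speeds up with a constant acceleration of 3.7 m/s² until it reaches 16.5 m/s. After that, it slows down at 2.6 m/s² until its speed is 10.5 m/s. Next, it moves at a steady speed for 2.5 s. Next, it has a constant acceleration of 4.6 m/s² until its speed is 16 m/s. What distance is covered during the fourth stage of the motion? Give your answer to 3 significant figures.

Phase 1 (accelerating): v₀ = 0 m/s, a = 3.7 m/s².
v = v₀ + at → t = (16.5 − 0) / 3.7 = 4.46 s
v² = v₀² + 2aΔx → Δx = (16.5² − 0²)/(2·3.7) = 36.8 m

Phase 2 (decelerating): v₀ = 16.5 m/s, a = -2.6 m/s².
v = v₀ + at → t = (10.5 − 16.5) / -2.6 = 2.31 s
v² = v₀² + 2aΔx → Δx = (10.5² − 16.5²)/(2·-2.6) = 31.2 m

Phase 3 (constant speed): v₀ = 10.5 m/s, a = 0 m/s².
v = v₀ + at = 10.5 + (0)(2.5) = 10.5 m/s
Δx = v₀t + ½at² = 10.5·2.5 + 0.5·0·2.5² = 26.2 m

Phase 4 (accelerating): v₀ = 10.5 m/s, a = 4.6 m/s².
v = v₀ + at → t = (16 − 10.5) / 4.6 = 1.20 s
v² = v₀² + 2aΔx → Δx = (16² − 10.5²)/(2·4.6) = 15.8 m
Distance in phase 4 = 15.8 m

15.8 m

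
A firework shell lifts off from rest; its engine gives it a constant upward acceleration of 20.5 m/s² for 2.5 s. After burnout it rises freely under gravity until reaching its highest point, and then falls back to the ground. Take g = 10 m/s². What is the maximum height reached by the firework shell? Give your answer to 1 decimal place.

195.4 m

Phase 1 (powered ascent): v₀ = 0 m/s, a = 20.5 m/s².
v = v₀ + at = 0 + (20.5)(2.5) = 51.2 m/s
Δx = v₀t + ½at² = 0·2.5 + 0.5·20.5·2.5² = 64.1 m

Phase 2 (coasting upward): v₀ = 51.2 m/s, a = -10 m/s².
v = v₀ + at → t = (0 − 51.2) / -10 = 5.12 s
v² = v₀² + 2aΔx → Δx = (0² − 51.2²)/(2·-10) = 131 m
Maximum height = 64.1 + 131 = 195 m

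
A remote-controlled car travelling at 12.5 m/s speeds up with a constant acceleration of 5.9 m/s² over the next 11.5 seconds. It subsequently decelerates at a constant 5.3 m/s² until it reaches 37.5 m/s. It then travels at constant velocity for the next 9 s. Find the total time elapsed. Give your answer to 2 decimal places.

28.58 s

Phase 1 (accelerating): v₀ = 12.5 m/s, a = 5.9 m/s².
v = v₀ + at = 12.5 + (5.9)(11.5) = 80.4 m/s
Δx = v₀t + ½at² = 12.5·11.5 + 0.5·5.9·11.5² = 534 m

Phase 2 (decelerating): v₀ = 80.4 m/s, a = -5.3 m/s².
v = v₀ + at → t = (37.5 − 80.4) / -5.3 = 8.08 s
v² = v₀² + 2aΔx → Δx = (37.5² − 80.4²)/(2·-5.3) = 476 m

Phase 3 (constant speed): v₀ = 37.5 m/s, a = 0 m/s².
v = v₀ + at = 37.5 + (0)(9) = 37.5 m/s
Δx = v₀t + ½at² = 37.5·9 + 0.5·0·9² = 338 m
Total time = 11.5 + 8.08 + 9.00 = 28.6 s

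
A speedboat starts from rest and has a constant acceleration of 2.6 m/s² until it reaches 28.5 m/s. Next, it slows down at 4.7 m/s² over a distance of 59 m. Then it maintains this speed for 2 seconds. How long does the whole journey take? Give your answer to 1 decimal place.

15.6 s

Phase 1 (accelerating): v₀ = 0 m/s, a = 2.6 m/s².
v = v₀ + at → t = (28.5 − 0) / 2.6 = 11.0 s
v² = v₀² + 2aΔx → Δx = (28.5² − 0²)/(2·2.6) = 156 m

Phase 2 (decelerating): v₀ = 28.5 m/s, a = -4.7 m/s².
v² = v₀² + 2aΔx = 28.5² + 2·-4.7·59 = 258 → v = 16.1 m/s
t = (v − v₀)/a = (16.1 − 28.5)/-4.7 = 2.65 s

Phase 3 (constant speed): v₀ = 16.1 m/s, a = 0 m/s².
v = v₀ + at = 16.1 + (0)(2) = 16.1 m/s
Δx = v₀t + ½at² = 16.1·2 + 0.5·0·2² = 32.1 m
Total time = 11.0 + 2.65 + 2.00 = 15.6 s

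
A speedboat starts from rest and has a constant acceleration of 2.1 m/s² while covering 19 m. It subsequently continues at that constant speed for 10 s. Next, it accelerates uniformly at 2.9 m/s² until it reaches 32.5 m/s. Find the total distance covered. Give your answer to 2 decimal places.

276.68 m

Phase 1 (accelerating): v₀ = 0 m/s, a = 2.1 m/s².
v² = v₀² + 2aΔx = 0² + 2·2.1·19 = 79.8 → v = 8.93 m/s
t = (v − v₀)/a = (8.93 − 0)/2.1 = 4.25 s

Phase 2 (constant speed): v₀ = 8.93 m/s, a = 0 m/s².
v = v₀ + at = 8.93 + (0)(10) = 8.93 m/s
Δx = v₀t + ½at² = 8.93·10 + 0.5·0·10² = 89.3 m

Phase 3 (accelerating): v₀ = 8.93 m/s, a = 2.9 m/s².
v = v₀ + at → t = (32.5 − 8.93) / 2.9 = 8.13 s
v² = v₀² + 2aΔx → Δx = (32.5² − 8.93²)/(2·2.9) = 168 m
Total distance = 19.0 + 89.3 + 168 = 277 m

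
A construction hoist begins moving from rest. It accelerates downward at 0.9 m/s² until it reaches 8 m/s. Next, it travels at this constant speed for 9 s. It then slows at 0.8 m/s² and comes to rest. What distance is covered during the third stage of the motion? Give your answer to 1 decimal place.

Phase 1 (accelerating): v₀ = 0 m/s, a = 0.9 m/s².
v = v₀ + at → t = (8 − 0) / 0.9 = 8.89 s
v² = v₀² + 2aΔx → Δx = (8² − 0²)/(2·0.9) = 35.6 m

Phase 2 (constant speed): v₀ = 8.00 m/s, a = 0 m/s².
v = v₀ + at = 8.00 + (0)(9) = 8.00 m/s
Δx = v₀t + ½at² = 8.00·9 + 0.5·0·9² = 72.0 m

Phase 3 (decelerating): v₀ = 8.00 m/s, a = -0.8 m/s².
v = v₀ + at → t = (0 − 8.00) / -0.8 = 10.0 s
v² = v₀² + 2aΔx → Δx = (0² − 8.00²)/(2·-0.8) = 40.0 m
Distance in phase 3 = 40.0 m

40.0 m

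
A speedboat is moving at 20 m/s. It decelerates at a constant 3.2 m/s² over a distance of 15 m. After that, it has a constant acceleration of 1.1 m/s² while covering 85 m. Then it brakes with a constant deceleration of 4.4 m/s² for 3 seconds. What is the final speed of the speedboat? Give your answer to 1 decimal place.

Phase 1 (decelerating): v₀ = 20.0 m/s, a = -3.2 m/s².
v² = v₀² + 2aΔx = 20.0² + 2·-3.2·15 = 304 → v = 17.4 m/s
t = (v − v₀)/a = (17.4 − 20.0)/-3.2 = 0.801 s

Phase 2 (accelerating): v₀ = 17.4 m/s, a = 1.1 m/s².
v² = v₀² + 2aΔx = 17.4² + 2·1.1·85 = 491 → v = 22.2 m/s
t = (v − v₀)/a = (22.2 − 17.4)/1.1 = 4.29 s

Phase 3 (decelerating): v₀ = 22.2 m/s, a = -4.4 m/s².
v = v₀ + at = 22.2 + (-4.4)(3) = 8.96 m/s
Δx = v₀t + ½at² = 22.2·3 + 0.5·-4.4·3² = 46.7 m
Final speed = 8.96 m/s

9.0 m/s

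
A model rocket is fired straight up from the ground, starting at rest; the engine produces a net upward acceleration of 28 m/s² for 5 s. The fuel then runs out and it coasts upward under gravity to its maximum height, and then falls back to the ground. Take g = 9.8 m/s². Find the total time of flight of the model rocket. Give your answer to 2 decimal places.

35.88 s

Phase 1 (powered ascent): v₀ = 0 m/s, a = 28 m/s².
v = v₀ + at = 0 + (28)(5) = 140 m/s
Δx = v₀t + ½at² = 0·5 + 0.5·28·5² = 350 m

Phase 2 (coasting upward): v₀ = 140 m/s, a = -9.8 m/s².
v = v₀ + at → t = (0 − 140) / -9.8 = 14.3 s
v² = v₀² + 2aΔx → Δx = (0² − 140²)/(2·-9.8) = 1000 m

Phase 3 (free fall): v₀ = 0 m/s, a = -9.8 m/s².
Falls 1350 m from rest: t = √(2·1350/9.8) = 16.6 s; v = g·t = 163 m/s.
Total time = 5.00 + 14.3 + 16.6 = 35.9 s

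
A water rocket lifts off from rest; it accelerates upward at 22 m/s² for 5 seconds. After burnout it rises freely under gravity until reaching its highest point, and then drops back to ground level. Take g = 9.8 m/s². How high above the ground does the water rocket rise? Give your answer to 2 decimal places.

892.35 m

Phase 1 (powered ascent): v₀ = 0 m/s, a = 22 m/s².
v = v₀ + at = 0 + (22)(5) = 110 m/s
Δx = v₀t + ½at² = 0·5 + 0.5·22·5² = 275 m

Phase 2 (coasting upward): v₀ = 110 m/s, a = -9.8 m/s².
v = v₀ + at → t = (0 − 110) / -9.8 = 11.2 s
v² = v₀² + 2aΔx → Δx = (0² − 110²)/(2·-9.8) = 617 m
Maximum height = 275 + 617 = 892 m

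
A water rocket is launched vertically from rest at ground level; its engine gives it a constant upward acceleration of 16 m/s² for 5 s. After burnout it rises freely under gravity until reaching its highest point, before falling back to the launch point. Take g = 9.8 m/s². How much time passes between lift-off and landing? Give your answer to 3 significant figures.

Phase 1 (powered ascent): v₀ = 0 m/s, a = 16 m/s².
v = v₀ + at = 0 + (16)(5) = 80.0 m/s
Δx = v₀t + ½at² = 0·5 + 0.5·16·5² = 200 m

Phase 2 (coasting upward): v₀ = 80.0 m/s, a = -9.8 m/s².
v = v₀ + at → t = (0 − 80.0) / -9.8 = 8.16 s
v² = v₀² + 2aΔx → Δx = (0² − 80.0²)/(2·-9.8) = 327 m

Phase 3 (free fall): v₀ = 0 m/s, a = -9.8 m/s².
Falls 527 m from rest: t = √(2·527/9.8) = 10.4 s; v = g·t = 102 m/s.
Total time = 5.00 + 8.16 + 10.4 = 23.5 s

23.5 s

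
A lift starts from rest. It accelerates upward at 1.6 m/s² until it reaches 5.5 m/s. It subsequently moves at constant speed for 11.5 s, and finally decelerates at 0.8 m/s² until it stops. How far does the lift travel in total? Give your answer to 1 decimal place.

Phase 1 (accelerating): v₀ = 0 m/s, a = 1.6 m/s².
v = v₀ + at → t = (5.5 − 0) / 1.6 = 3.44 s
v² = v₀² + 2aΔx → Δx = (5.5² − 0²)/(2·1.6) = 9.45 m

Phase 2 (constant speed): v₀ = 5.50 m/s, a = 0 m/s².
v = v₀ + at = 5.50 + (0)(11.5) = 5.50 m/s
Δx = v₀t + ½at² = 5.50·11.5 + 0.5·0·11.5² = 63.2 m

Phase 3 (decelerating): v₀ = 5.50 m/s, a = -0.8 m/s².
v = v₀ + at → t = (0 − 5.50) / -0.8 = 6.88 s
v² = v₀² + 2aΔx → Δx = (0² − 5.50²)/(2·-0.8) = 18.9 m
Total distance = 9.45 + 63.2 + 18.9 = 91.6 m

91.6 m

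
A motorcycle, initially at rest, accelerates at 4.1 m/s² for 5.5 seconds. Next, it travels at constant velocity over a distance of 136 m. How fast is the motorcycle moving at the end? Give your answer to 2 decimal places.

22.55 m/s

Phase 1 (accelerating): v₀ = 0 m/s, a = 4.1 m/s².
v = v₀ + at = 0 + (4.1)(5.5) = 22.5 m/s
Δx = v₀t + ½at² = 0·5.5 + 0.5·4.1·5.5² = 62.0 m

Phase 2 (constant speed): v₀ = 22.5 m/s, a = 0 m/s².
Constant speed: t = d/v = 136/22.5 = 6.03 s
Final speed = 22.5 m/s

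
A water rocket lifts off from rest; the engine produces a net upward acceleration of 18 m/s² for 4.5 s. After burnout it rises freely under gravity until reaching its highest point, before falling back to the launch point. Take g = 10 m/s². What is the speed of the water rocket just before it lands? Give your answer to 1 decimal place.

Phase 1 (powered ascent): v₀ = 0 m/s, a = 18 m/s².
v = v₀ + at = 0 + (18)(4.5) = 81.0 m/s
Δx = v₀t + ½at² = 0·4.5 + 0.5·18·4.5² = 182 m

Phase 2 (coasting upward): v₀ = 81.0 m/s, a = -10 m/s².
v = v₀ + at → t = (0 − 81.0) / -10 = 8.10 s
v² = v₀² + 2aΔx → Δx = (0² − 81.0²)/(2·-10) = 328 m

Phase 3 (free fall): v₀ = 0 m/s, a = -10 m/s².
Falls 510 m from rest: t = √(2·510/10) = 10.1 s; v = g·t = 101 m/s.
Impact speed = 101 m/s

101.0 m/s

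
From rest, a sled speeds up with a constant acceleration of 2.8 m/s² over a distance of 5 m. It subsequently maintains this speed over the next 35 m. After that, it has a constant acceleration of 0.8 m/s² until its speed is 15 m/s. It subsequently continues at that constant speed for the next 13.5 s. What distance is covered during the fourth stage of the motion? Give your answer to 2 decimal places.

Phase 1 (accelerating): v₀ = 0 m/s, a = 2.8 m/s².
v² = v₀² + 2aΔx = 0² + 2·2.8·5 = 28.0 → v = 5.29 m/s
t = (v − v₀)/a = (5.29 − 0)/2.8 = 1.89 s

Phase 2 (constant speed): v₀ = 5.29 m/s, a = 0 m/s².
Constant speed: t = d/v = 35/5.29 = 6.61 s

Phase 3 (accelerating): v₀ = 5.29 m/s, a = 0.8 m/s².
v = v₀ + at → t = (15 − 5.29) / 0.8 = 12.1 s
v² = v₀² + 2aΔx → Δx = (15² − 5.29²)/(2·0.8) = 123 m

Phase 4 (constant speed): v₀ = 15.0 m/s, a = 0 m/s².
v = v₀ + at = 15.0 + (0)(13.5) = 15.0 m/s
Δx = v₀t + ½at² = 15.0·13.5 + 0.5·0·13.5² = 202 m
Distance in phase 4 = 202 m

202.50 m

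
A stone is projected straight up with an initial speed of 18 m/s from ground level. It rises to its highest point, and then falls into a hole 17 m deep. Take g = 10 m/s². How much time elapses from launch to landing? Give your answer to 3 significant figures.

Phase 1 (rising): v₀ = 18.0 m/s, a = -10 m/s².
v = v₀ + at → t = (0 − 18.0) / -10 = 1.80 s
v² = v₀² + 2aΔx → Δx = (0² − 18.0²)/(2·-10) = 16.2 m

Phase 2 (falling): v₀ = 0 m/s, a = -10 m/s².
Falls 33.2 m from rest: t = √(2·33.2/10) = 2.58 s; v = g·t = 25.8 m/s.
Total time = 1.80 + 2.58 = 4.38 s

4.38 s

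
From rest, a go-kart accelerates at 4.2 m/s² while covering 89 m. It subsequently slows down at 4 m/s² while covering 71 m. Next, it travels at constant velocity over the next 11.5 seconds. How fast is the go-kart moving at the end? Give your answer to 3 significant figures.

Phase 1 (accelerating): v₀ = 0 m/s, a = 4.2 m/s².
v² = v₀² + 2aΔx = 0² + 2·4.2·89 = 748 → v = 27.3 m/s
t = (v − v₀)/a = (27.3 − 0)/4.2 = 6.51 s

Phase 2 (decelerating): v₀ = 27.3 m/s, a = -4 m/s².
v² = v₀² + 2aΔx = 27.3² + 2·-4·71 = 180 → v = 13.4 m/s
t = (v − v₀)/a = (13.4 − 27.3)/-4 = 3.49 s

Phase 3 (constant speed): v₀ = 13.4 m/s, a = 0 m/s².
v = v₀ + at = 13.4 + (0)(11.5) = 13.4 m/s
Δx = v₀t + ½at² = 13.4·11.5 + 0.5·0·11.5² = 154 m
Final speed = 13.4 m/s

13.4 m/s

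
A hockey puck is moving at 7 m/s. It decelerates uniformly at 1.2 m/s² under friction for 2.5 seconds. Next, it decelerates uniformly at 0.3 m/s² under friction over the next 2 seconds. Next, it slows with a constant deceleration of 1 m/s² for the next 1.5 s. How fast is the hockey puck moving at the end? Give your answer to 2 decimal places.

Phase 1 (decelerating): v₀ = 7.00 m/s, a = -1.2 m/s².
v = v₀ + at = 7.00 + (-1.2)(2.5) = 4.00 m/s
Δx = v₀t + ½at² = 7.00·2.5 + 0.5·-1.2·2.5² = 13.8 m

Phase 2 (decelerating): v₀ = 4.00 m/s, a = -0.3 m/s².
v = v₀ + at = 4.00 + (-0.3)(2) = 3.40 m/s
Δx = v₀t + ½at² = 4.00·2 + 0.5·-0.3·2² = 7.40 m

Phase 3 (decelerating): v₀ = 3.40 m/s, a = -1 m/s².
v = v₀ + at = 3.40 + (-1)(1.5) = 1.90 m/s
Δx = v₀t + ½at² = 3.40·1.5 + 0.5·-1·1.5² = 3.97 m
Final speed = 1.90 m/s

1.90 m/s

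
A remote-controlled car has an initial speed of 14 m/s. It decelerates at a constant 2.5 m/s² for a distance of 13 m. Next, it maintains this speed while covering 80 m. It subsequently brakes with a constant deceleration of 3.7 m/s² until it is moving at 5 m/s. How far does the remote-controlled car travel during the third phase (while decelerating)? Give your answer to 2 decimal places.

Phase 1 (decelerating): v₀ = 14.0 m/s, a = -2.5 m/s².
v² = v₀² + 2aΔx = 14.0² + 2·-2.5·13 = 131 → v = 11.4 m/s
t = (v − v₀)/a = (11.4 − 14.0)/-2.5 = 1.02 s

Phase 2 (constant speed): v₀ = 11.4 m/s, a = 0 m/s².
Constant speed: t = d/v = 80/11.4 = 6.99 s

Phase 3 (decelerating): v₀ = 11.4 m/s, a = -3.7 m/s².
v = v₀ + at → t = (5 − 11.4) / -3.7 = 1.74 s
v² = v₀² + 2aΔx → Δx = (5² − 11.4²)/(2·-3.7) = 14.3 m
Distance in phase 3 = 14.3 m

14.32 m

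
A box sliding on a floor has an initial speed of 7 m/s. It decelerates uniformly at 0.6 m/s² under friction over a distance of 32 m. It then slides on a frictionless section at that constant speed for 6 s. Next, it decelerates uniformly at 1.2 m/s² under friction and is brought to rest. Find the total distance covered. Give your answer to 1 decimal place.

Phase 1 (decelerating): v₀ = 7.00 m/s, a = -0.6 m/s².
v² = v₀² + 2aΔx = 7.00² + 2·-0.6·32 = 10.6 → v = 3.26 m/s
t = (v − v₀)/a = (3.26 − 7.00)/-0.6 = 6.24 s

Phase 2 (constant speed): v₀ = 3.26 m/s, a = 0 m/s².
v = v₀ + at = 3.26 + (0)(6) = 3.26 m/s
Δx = v₀t + ½at² = 3.26·6 + 0.5·0·6² = 19.5 m

Phase 3 (decelerating): v₀ = 3.26 m/s, a = -1.2 m/s².
v = v₀ + at → t = (0 − 3.26) / -1.2 = 2.71 s
v² = v₀² + 2aΔx → Δx = (0² − 3.26²)/(2·-1.2) = 4.42 m
Total distance = 32.0 + 19.5 + 4.42 = 56.0 m

56.0 m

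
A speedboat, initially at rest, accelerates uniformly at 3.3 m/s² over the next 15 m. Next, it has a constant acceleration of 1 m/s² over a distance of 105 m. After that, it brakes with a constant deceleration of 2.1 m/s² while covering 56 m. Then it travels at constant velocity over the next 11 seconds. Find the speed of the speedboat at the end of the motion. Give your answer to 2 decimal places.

Phase 1 (accelerating): v₀ = 0 m/s, a = 3.3 m/s².
v² = v₀² + 2aΔx = 0² + 2·3.3·15 = 99.0 → v = 9.95 m/s
t = (v − v₀)/a = (9.95 − 0)/3.3 = 3.02 s

Phase 2 (accelerating): v₀ = 9.95 m/s, a = 1 m/s².
v² = v₀² + 2aΔx = 9.95² + 2·1·105 = 309 → v = 17.6 m/s
t = (v − v₀)/a = (17.6 − 9.95)/1 = 7.63 s

Phase 3 (decelerating): v₀ = 17.6 m/s, a = -2.1 m/s².
v² = v₀² + 2aΔx = 17.6² + 2·-2.1·56 = 73.8 → v = 8.59 m/s
t = (v − v₀)/a = (8.59 − 17.6)/-2.1 = 4.28 s

Phase 4 (constant speed): v₀ = 8.59 m/s, a = 0 m/s².
v = v₀ + at = 8.59 + (0)(11) = 8.59 m/s
Δx = v₀t + ½at² = 8.59·11 + 0.5·0·11² = 94.5 m
Final speed = 8.59 m/s

8.59 m/s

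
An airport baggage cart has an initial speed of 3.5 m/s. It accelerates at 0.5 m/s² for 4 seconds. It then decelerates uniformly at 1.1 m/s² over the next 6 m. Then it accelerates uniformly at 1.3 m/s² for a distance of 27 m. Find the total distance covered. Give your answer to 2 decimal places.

Phase 1 (accelerating): v₀ = 3.50 m/s, a = 0.5 m/s².
v = v₀ + at = 3.50 + (0.5)(4) = 5.50 m/s
Δx = v₀t + ½at² = 3.50·4 + 0.5·0.5·4² = 18.0 m

Phase 2 (decelerating): v₀ = 5.50 m/s, a = -1.1 m/s².
v² = v₀² + 2aΔx = 5.50² + 2·-1.1·6 = 17.0 → v = 4.13 m/s
t = (v − v₀)/a = (4.13 − 5.50)/-1.1 = 1.25 s

Phase 3 (accelerating): v₀ = 4.13 m/s, a = 1.3 m/s².
v² = v₀² + 2aΔx = 4.13² + 2·1.3·27 = 87.2 → v = 9.34 m/s
t = (v − v₀)/a = (9.34 − 4.13)/1.3 = 4.01 s
Total distance = 18.0 + 6.00 + 27.0 = 51.0 m

51.00 m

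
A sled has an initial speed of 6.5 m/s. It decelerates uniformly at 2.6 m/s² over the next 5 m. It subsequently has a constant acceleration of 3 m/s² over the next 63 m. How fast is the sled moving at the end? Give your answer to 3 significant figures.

Phase 1 (decelerating): v₀ = 6.50 m/s, a = -2.6 m/s².
v² = v₀² + 2aΔx = 6.50² + 2·-2.6·5 = 16.2 → v = 4.03 m/s
t = (v − v₀)/a = (4.03 − 6.50)/-2.6 = 0.950 s

Phase 2 (accelerating): v₀ = 4.03 m/s, a = 3 m/s².
v² = v₀² + 2aΔx = 4.03² + 2·3·63 = 394 → v = 19.9 m/s
t = (v − v₀)/a = (19.9 − 4.03)/3 = 5.27 s
Final speed = 19.9 m/s

19.9 m/s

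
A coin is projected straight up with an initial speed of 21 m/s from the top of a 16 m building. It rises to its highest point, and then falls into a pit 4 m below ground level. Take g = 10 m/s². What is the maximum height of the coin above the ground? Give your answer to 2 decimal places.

38.05 m

Phase 1 (rising): v₀ = 21.0 m/s, a = -10 m/s².
v = v₀ + at → t = (0 − 21.0) / -10 = 2.10 s
v² = v₀² + 2aΔx → Δx = (0² − 21.0²)/(2·-10) = 22.1 m
Maximum height = 16 + 22.1 = 38.0 m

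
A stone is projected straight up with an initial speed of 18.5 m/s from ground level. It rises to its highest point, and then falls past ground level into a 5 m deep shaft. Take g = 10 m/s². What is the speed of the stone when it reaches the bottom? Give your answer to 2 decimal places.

21.03 m/s

Phase 1 (rising): v₀ = 18.5 m/s, a = -10 m/s².
v = v₀ + at → t = (0 − 18.5) / -10 = 1.85 s
v² = v₀² + 2aΔx → Δx = (0² − 18.5²)/(2·-10) = 17.1 m

Phase 2 (falling): v₀ = 0 m/s, a = -10 m/s².
Falls 22.1 m from rest: t = √(2·22.1/10) = 2.10 s; v = g·t = 21.0 m/s.
Final speed = 21.0 m/s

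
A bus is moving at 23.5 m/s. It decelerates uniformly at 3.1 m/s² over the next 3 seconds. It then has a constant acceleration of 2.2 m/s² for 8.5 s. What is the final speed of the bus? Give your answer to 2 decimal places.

Phase 1 (decelerating): v₀ = 23.5 m/s, a = -3.1 m/s².
v = v₀ + at = 23.5 + (-3.1)(3) = 14.2 m/s
Δx = v₀t + ½at² = 23.5·3 + 0.5·-3.1·3² = 56.5 m

Phase 2 (accelerating): v₀ = 14.2 m/s, a = 2.2 m/s².
v = v₀ + at = 14.2 + (2.2)(8.5) = 32.9 m/s
Δx = v₀t + ½at² = 14.2·8.5 + 0.5·2.2·8.5² = 200 m
Final speed = 32.9 m/s

32.90 m/s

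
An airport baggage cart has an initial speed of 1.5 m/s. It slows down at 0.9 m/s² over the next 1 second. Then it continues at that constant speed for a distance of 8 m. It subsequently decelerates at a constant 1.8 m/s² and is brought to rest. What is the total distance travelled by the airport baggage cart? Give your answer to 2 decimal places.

Phase 1 (decelerating): v₀ = 1.50 m/s, a = -0.9 m/s².
v = v₀ + at = 1.50 + (-0.9)(1) = 0.600 m/s
Δx = v₀t + ½at² = 1.50·1 + 0.5·-0.9·1² = 1.05 m

Phase 2 (constant speed): v₀ = 0.600 m/s, a = 0 m/s².
Constant speed: t = d/v = 8/0.600 = 13.3 s

Phase 3 (decelerating): v₀ = 0.600 m/s, a = -1.8 m/s².
v = v₀ + at → t = (0 − 0.600) / -1.8 = 0.333 s
v² = v₀² + 2aΔx → Δx = (0² − 0.600²)/(2·-1.8) = 0.100 m
Total distance = 1.05 + 8.00 + 0.100 = 9.15 m

9.15 m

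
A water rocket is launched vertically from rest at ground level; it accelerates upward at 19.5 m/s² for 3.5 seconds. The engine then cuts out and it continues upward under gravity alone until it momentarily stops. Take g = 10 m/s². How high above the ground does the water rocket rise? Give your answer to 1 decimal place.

Phase 1 (powered ascent): v₀ = 0 m/s, a = 19.5 m/s².
v = v₀ + at = 0 + (19.5)(3.5) = 68.2 m/s
Δx = v₀t + ½at² = 0·3.5 + 0.5·19.5·3.5² = 119 m

Phase 2 (coasting upward): v₀ = 68.2 m/s, a = -10 m/s².
v = v₀ + at → t = (0 − 68.2) / -10 = 6.83 s
v² = v₀² + 2aΔx → Δx = (0² − 68.2²)/(2·-10) = 233 m
Maximum height = 119 + 233 = 352 m

352.3 m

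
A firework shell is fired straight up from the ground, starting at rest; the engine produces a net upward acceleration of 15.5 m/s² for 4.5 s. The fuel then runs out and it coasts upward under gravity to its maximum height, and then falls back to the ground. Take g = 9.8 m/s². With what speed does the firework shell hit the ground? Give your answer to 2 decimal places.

89.11 m/s

Phase 1 (powered ascent): v₀ = 0 m/s, a = 15.5 m/s².
v = v₀ + at = 0 + (15.5)(4.5) = 69.8 m/s
Δx = v₀t + ½at² = 0·4.5 + 0.5·15.5·4.5² = 157 m

Phase 2 (coasting upward): v₀ = 69.8 m/s, a = -9.8 m/s².
v = v₀ + at → t = (0 − 69.8) / -9.8 = 7.12 s
v² = v₀² + 2aΔx → Δx = (0² − 69.8²)/(2·-9.8) = 248 m

Phase 3 (free fall): v₀ = 0 m/s, a = -9.8 m/s².
Falls 405 m from rest: t = √(2·405/9.8) = 9.09 s; v = g·t = 89.1 m/s.
Impact speed = 89.1 m/s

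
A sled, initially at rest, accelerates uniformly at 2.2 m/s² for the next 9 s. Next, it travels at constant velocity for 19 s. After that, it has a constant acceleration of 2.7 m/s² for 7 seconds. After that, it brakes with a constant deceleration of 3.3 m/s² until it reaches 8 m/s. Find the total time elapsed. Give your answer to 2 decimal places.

44.30 s

Phase 1 (accelerating): v₀ = 0 m/s, a = 2.2 m/s².
v = v₀ + at = 0 + (2.2)(9) = 19.8 m/s
Δx = v₀t + ½at² = 0·9 + 0.5·2.2·9² = 89.1 m

Phase 2 (constant speed): v₀ = 19.8 m/s, a = 0 m/s².
v = v₀ + at = 19.8 + (0)(19) = 19.8 m/s
Δx = v₀t + ½at² = 19.8·19 + 0.5·0·19² = 376 m

Phase 3 (accelerating): v₀ = 19.8 m/s, a = 2.7 m/s².
v = v₀ + at = 19.8 + (2.7)(7) = 38.7 m/s
Δx = v₀t + ½at² = 19.8·7 + 0.5·2.7·7² = 205 m

Phase 4 (decelerating): v₀ = 38.7 m/s, a = -3.3 m/s².
v = v₀ + at → t = (8 − 38.7) / -3.3 = 9.30 s
v² = v₀² + 2aΔx → Δx = (8² − 38.7²)/(2·-3.3) = 217 m
Total time = 9.00 + 19.0 + 7.00 + 9.30 = 44.3 s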